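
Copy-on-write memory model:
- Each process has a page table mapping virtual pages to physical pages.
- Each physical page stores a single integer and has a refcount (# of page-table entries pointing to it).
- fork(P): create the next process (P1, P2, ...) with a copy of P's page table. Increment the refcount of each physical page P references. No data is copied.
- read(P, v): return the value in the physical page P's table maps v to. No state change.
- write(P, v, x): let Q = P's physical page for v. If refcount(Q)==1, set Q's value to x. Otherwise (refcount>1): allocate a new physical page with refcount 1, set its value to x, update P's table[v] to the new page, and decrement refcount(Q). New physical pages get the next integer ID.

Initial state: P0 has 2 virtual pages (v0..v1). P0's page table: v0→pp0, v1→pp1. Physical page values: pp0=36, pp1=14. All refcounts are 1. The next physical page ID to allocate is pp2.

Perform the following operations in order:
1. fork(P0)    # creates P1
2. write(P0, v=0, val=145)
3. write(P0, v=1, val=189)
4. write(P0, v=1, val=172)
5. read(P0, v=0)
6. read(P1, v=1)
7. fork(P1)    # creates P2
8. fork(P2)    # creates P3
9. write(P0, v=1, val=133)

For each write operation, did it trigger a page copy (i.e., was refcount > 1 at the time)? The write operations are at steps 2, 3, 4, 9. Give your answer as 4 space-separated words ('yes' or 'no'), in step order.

Op 1: fork(P0) -> P1. 2 ppages; refcounts: pp0:2 pp1:2
Op 2: write(P0, v0, 145). refcount(pp0)=2>1 -> COPY to pp2. 3 ppages; refcounts: pp0:1 pp1:2 pp2:1
Op 3: write(P0, v1, 189). refcount(pp1)=2>1 -> COPY to pp3. 4 ppages; refcounts: pp0:1 pp1:1 pp2:1 pp3:1
Op 4: write(P0, v1, 172). refcount(pp3)=1 -> write in place. 4 ppages; refcounts: pp0:1 pp1:1 pp2:1 pp3:1
Op 5: read(P0, v0) -> 145. No state change.
Op 6: read(P1, v1) -> 14. No state change.
Op 7: fork(P1) -> P2. 4 ppages; refcounts: pp0:2 pp1:2 pp2:1 pp3:1
Op 8: fork(P2) -> P3. 4 ppages; refcounts: pp0:3 pp1:3 pp2:1 pp3:1
Op 9: write(P0, v1, 133). refcount(pp3)=1 -> write in place. 4 ppages; refcounts: pp0:3 pp1:3 pp2:1 pp3:1

yes yes no no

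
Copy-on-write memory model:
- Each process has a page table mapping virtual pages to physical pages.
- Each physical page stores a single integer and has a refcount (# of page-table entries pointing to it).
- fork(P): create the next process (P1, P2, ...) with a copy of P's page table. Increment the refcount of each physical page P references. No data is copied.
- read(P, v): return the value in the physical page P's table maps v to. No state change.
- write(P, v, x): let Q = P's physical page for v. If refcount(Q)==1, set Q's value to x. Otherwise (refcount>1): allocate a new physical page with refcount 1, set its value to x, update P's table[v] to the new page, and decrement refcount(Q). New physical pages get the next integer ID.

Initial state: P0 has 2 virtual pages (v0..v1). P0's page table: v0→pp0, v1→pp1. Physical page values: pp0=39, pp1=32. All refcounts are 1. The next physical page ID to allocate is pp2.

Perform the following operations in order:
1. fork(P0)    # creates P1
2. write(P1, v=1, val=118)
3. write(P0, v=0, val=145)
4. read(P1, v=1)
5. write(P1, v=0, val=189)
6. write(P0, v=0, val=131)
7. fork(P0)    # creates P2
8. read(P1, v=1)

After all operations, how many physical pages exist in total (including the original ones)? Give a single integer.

Answer: 4

Derivation:
Op 1: fork(P0) -> P1. 2 ppages; refcounts: pp0:2 pp1:2
Op 2: write(P1, v1, 118). refcount(pp1)=2>1 -> COPY to pp2. 3 ppages; refcounts: pp0:2 pp1:1 pp2:1
Op 3: write(P0, v0, 145). refcount(pp0)=2>1 -> COPY to pp3. 4 ppages; refcounts: pp0:1 pp1:1 pp2:1 pp3:1
Op 4: read(P1, v1) -> 118. No state change.
Op 5: write(P1, v0, 189). refcount(pp0)=1 -> write in place. 4 ppages; refcounts: pp0:1 pp1:1 pp2:1 pp3:1
Op 6: write(P0, v0, 131). refcount(pp3)=1 -> write in place. 4 ppages; refcounts: pp0:1 pp1:1 pp2:1 pp3:1
Op 7: fork(P0) -> P2. 4 ppages; refcounts: pp0:1 pp1:2 pp2:1 pp3:2
Op 8: read(P1, v1) -> 118. No state change.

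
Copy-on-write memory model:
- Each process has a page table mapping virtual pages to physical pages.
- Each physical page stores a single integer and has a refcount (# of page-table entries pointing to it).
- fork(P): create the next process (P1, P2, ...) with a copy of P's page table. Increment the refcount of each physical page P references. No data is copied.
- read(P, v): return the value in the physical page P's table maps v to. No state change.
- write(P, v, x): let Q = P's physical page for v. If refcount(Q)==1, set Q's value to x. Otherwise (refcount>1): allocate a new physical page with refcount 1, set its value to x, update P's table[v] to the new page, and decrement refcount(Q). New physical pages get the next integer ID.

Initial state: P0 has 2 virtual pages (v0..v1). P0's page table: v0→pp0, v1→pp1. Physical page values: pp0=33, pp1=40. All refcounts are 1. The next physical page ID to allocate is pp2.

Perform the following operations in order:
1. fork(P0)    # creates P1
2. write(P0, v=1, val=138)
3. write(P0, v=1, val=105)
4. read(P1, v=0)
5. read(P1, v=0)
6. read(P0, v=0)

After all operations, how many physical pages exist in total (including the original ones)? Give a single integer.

Op 1: fork(P0) -> P1. 2 ppages; refcounts: pp0:2 pp1:2
Op 2: write(P0, v1, 138). refcount(pp1)=2>1 -> COPY to pp2. 3 ppages; refcounts: pp0:2 pp1:1 pp2:1
Op 3: write(P0, v1, 105). refcount(pp2)=1 -> write in place. 3 ppages; refcounts: pp0:2 pp1:1 pp2:1
Op 4: read(P1, v0) -> 33. No state change.
Op 5: read(P1, v0) -> 33. No state change.
Op 6: read(P0, v0) -> 33. No state change.

Answer: 3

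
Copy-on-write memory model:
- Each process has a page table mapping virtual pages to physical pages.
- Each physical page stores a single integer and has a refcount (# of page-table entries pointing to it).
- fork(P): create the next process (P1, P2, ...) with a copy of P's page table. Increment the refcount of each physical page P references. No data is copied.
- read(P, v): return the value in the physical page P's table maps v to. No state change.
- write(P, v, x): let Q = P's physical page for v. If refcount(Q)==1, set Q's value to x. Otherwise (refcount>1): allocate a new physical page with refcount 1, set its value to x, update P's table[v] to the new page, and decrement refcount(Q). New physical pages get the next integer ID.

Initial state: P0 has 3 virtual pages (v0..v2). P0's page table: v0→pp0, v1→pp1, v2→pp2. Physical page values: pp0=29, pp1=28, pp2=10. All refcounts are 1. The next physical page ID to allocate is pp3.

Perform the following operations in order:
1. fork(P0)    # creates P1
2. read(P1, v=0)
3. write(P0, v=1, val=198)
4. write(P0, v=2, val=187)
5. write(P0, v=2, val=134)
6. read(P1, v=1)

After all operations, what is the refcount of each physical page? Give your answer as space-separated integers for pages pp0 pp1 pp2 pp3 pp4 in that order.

Answer: 2 1 1 1 1

Derivation:
Op 1: fork(P0) -> P1. 3 ppages; refcounts: pp0:2 pp1:2 pp2:2
Op 2: read(P1, v0) -> 29. No state change.
Op 3: write(P0, v1, 198). refcount(pp1)=2>1 -> COPY to pp3. 4 ppages; refcounts: pp0:2 pp1:1 pp2:2 pp3:1
Op 4: write(P0, v2, 187). refcount(pp2)=2>1 -> COPY to pp4. 5 ppages; refcounts: pp0:2 pp1:1 pp2:1 pp3:1 pp4:1
Op 5: write(P0, v2, 134). refcount(pp4)=1 -> write in place. 5 ppages; refcounts: pp0:2 pp1:1 pp2:1 pp3:1 pp4:1
Op 6: read(P1, v1) -> 28. No state change.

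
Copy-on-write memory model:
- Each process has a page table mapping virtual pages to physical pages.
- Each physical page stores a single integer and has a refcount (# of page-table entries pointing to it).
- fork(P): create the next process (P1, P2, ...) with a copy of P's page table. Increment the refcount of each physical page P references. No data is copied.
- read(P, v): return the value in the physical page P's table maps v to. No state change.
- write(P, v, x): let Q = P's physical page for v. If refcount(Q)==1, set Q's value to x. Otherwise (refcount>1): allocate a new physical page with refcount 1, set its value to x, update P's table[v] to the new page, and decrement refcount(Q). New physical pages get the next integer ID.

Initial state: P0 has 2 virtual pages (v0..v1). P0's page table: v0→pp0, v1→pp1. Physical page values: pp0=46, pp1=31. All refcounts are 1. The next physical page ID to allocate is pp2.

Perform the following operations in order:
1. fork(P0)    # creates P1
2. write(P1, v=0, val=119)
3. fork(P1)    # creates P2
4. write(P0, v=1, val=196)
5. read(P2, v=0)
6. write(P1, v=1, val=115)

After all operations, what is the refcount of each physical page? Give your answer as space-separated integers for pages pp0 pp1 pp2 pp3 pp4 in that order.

Answer: 1 1 2 1 1

Derivation:
Op 1: fork(P0) -> P1. 2 ppages; refcounts: pp0:2 pp1:2
Op 2: write(P1, v0, 119). refcount(pp0)=2>1 -> COPY to pp2. 3 ppages; refcounts: pp0:1 pp1:2 pp2:1
Op 3: fork(P1) -> P2. 3 ppages; refcounts: pp0:1 pp1:3 pp2:2
Op 4: write(P0, v1, 196). refcount(pp1)=3>1 -> COPY to pp3. 4 ppages; refcounts: pp0:1 pp1:2 pp2:2 pp3:1
Op 5: read(P2, v0) -> 119. No state change.
Op 6: write(P1, v1, 115). refcount(pp1)=2>1 -> COPY to pp4. 5 ppages; refcounts: pp0:1 pp1:1 pp2:2 pp3:1 pp4:1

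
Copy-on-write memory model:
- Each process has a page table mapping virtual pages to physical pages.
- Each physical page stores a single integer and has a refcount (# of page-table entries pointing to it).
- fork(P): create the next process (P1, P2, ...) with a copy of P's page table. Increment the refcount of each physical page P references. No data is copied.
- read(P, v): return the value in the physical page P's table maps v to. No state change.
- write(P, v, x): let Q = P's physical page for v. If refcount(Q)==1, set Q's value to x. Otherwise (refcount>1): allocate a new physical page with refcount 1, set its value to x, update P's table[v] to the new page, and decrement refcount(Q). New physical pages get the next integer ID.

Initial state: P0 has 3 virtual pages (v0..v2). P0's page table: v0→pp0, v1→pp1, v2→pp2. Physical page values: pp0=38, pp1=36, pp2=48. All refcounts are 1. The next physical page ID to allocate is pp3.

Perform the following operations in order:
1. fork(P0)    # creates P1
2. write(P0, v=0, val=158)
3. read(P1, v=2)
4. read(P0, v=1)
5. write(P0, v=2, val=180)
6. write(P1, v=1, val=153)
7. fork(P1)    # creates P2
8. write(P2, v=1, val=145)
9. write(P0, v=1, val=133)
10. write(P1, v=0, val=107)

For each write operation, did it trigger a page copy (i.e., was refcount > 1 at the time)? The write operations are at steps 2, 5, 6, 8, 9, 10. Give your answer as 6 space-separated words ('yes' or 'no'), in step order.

Op 1: fork(P0) -> P1. 3 ppages; refcounts: pp0:2 pp1:2 pp2:2
Op 2: write(P0, v0, 158). refcount(pp0)=2>1 -> COPY to pp3. 4 ppages; refcounts: pp0:1 pp1:2 pp2:2 pp3:1
Op 3: read(P1, v2) -> 48. No state change.
Op 4: read(P0, v1) -> 36. No state change.
Op 5: write(P0, v2, 180). refcount(pp2)=2>1 -> COPY to pp4. 5 ppages; refcounts: pp0:1 pp1:2 pp2:1 pp3:1 pp4:1
Op 6: write(P1, v1, 153). refcount(pp1)=2>1 -> COPY to pp5. 6 ppages; refcounts: pp0:1 pp1:1 pp2:1 pp3:1 pp4:1 pp5:1
Op 7: fork(P1) -> P2. 6 ppages; refcounts: pp0:2 pp1:1 pp2:2 pp3:1 pp4:1 pp5:2
Op 8: write(P2, v1, 145). refcount(pp5)=2>1 -> COPY to pp6. 7 ppages; refcounts: pp0:2 pp1:1 pp2:2 pp3:1 pp4:1 pp5:1 pp6:1
Op 9: write(P0, v1, 133). refcount(pp1)=1 -> write in place. 7 ppages; refcounts: pp0:2 pp1:1 pp2:2 pp3:1 pp4:1 pp5:1 pp6:1
Op 10: write(P1, v0, 107). refcount(pp0)=2>1 -> COPY to pp7. 8 ppages; refcounts: pp0:1 pp1:1 pp2:2 pp3:1 pp4:1 pp5:1 pp6:1 pp7:1

yes yes yes yes no yes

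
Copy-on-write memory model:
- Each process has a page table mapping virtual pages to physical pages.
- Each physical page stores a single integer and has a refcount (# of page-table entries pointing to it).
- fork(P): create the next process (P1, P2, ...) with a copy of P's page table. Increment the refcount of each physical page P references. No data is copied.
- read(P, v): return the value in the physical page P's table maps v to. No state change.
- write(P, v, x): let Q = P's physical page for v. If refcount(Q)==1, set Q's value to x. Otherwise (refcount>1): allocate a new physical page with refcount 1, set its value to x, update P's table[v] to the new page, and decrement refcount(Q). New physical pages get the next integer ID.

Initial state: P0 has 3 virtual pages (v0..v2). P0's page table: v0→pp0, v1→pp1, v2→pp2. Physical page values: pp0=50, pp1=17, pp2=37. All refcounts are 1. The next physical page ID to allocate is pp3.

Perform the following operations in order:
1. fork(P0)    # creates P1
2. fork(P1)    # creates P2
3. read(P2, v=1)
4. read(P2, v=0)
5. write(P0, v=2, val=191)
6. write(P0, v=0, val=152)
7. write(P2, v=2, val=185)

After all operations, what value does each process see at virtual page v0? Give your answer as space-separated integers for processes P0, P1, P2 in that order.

Op 1: fork(P0) -> P1. 3 ppages; refcounts: pp0:2 pp1:2 pp2:2
Op 2: fork(P1) -> P2. 3 ppages; refcounts: pp0:3 pp1:3 pp2:3
Op 3: read(P2, v1) -> 17. No state change.
Op 4: read(P2, v0) -> 50. No state change.
Op 5: write(P0, v2, 191). refcount(pp2)=3>1 -> COPY to pp3. 4 ppages; refcounts: pp0:3 pp1:3 pp2:2 pp3:1
Op 6: write(P0, v0, 152). refcount(pp0)=3>1 -> COPY to pp4. 5 ppages; refcounts: pp0:2 pp1:3 pp2:2 pp3:1 pp4:1
Op 7: write(P2, v2, 185). refcount(pp2)=2>1 -> COPY to pp5. 6 ppages; refcounts: pp0:2 pp1:3 pp2:1 pp3:1 pp4:1 pp5:1
P0: v0 -> pp4 = 152
P1: v0 -> pp0 = 50
P2: v0 -> pp0 = 50

Answer: 152 50 50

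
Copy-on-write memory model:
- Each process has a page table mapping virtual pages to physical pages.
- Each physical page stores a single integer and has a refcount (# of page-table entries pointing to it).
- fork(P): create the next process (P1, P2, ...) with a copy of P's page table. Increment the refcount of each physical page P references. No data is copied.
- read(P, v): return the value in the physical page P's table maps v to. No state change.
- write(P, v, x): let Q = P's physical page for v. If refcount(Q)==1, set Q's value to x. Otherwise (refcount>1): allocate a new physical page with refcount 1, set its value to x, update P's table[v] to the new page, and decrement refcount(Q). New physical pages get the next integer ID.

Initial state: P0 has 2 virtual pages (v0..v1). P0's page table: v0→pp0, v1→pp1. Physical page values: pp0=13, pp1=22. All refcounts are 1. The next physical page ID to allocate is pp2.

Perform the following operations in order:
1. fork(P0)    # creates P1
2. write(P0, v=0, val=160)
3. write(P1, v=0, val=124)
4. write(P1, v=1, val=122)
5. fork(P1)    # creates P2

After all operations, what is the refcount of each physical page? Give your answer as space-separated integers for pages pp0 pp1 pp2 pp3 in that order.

Answer: 2 1 1 2

Derivation:
Op 1: fork(P0) -> P1. 2 ppages; refcounts: pp0:2 pp1:2
Op 2: write(P0, v0, 160). refcount(pp0)=2>1 -> COPY to pp2. 3 ppages; refcounts: pp0:1 pp1:2 pp2:1
Op 3: write(P1, v0, 124). refcount(pp0)=1 -> write in place. 3 ppages; refcounts: pp0:1 pp1:2 pp2:1
Op 4: write(P1, v1, 122). refcount(pp1)=2>1 -> COPY to pp3. 4 ppages; refcounts: pp0:1 pp1:1 pp2:1 pp3:1
Op 5: fork(P1) -> P2. 4 ppages; refcounts: pp0:2 pp1:1 pp2:1 pp3:2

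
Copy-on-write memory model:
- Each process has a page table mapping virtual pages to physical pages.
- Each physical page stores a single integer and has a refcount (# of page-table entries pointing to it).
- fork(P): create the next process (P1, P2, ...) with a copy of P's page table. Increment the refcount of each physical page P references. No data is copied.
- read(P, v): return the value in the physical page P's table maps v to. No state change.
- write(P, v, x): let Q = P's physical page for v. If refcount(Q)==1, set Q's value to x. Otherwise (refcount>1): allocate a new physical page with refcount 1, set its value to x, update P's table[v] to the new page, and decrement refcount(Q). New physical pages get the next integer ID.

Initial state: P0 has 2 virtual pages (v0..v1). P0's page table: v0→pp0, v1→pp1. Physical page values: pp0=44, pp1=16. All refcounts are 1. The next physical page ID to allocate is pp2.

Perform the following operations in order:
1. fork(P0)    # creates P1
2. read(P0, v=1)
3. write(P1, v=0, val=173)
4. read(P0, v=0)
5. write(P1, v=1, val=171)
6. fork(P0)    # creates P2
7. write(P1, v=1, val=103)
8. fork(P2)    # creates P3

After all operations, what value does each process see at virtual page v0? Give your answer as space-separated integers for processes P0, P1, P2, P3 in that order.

Answer: 44 173 44 44

Derivation:
Op 1: fork(P0) -> P1. 2 ppages; refcounts: pp0:2 pp1:2
Op 2: read(P0, v1) -> 16. No state change.
Op 3: write(P1, v0, 173). refcount(pp0)=2>1 -> COPY to pp2. 3 ppages; refcounts: pp0:1 pp1:2 pp2:1
Op 4: read(P0, v0) -> 44. No state change.
Op 5: write(P1, v1, 171). refcount(pp1)=2>1 -> COPY to pp3. 4 ppages; refcounts: pp0:1 pp1:1 pp2:1 pp3:1
Op 6: fork(P0) -> P2. 4 ppages; refcounts: pp0:2 pp1:2 pp2:1 pp3:1
Op 7: write(P1, v1, 103). refcount(pp3)=1 -> write in place. 4 ppages; refcounts: pp0:2 pp1:2 pp2:1 pp3:1
Op 8: fork(P2) -> P3. 4 ppages; refcounts: pp0:3 pp1:3 pp2:1 pp3:1
P0: v0 -> pp0 = 44
P1: v0 -> pp2 = 173
P2: v0 -> pp0 = 44
P3: v0 -> pp0 = 44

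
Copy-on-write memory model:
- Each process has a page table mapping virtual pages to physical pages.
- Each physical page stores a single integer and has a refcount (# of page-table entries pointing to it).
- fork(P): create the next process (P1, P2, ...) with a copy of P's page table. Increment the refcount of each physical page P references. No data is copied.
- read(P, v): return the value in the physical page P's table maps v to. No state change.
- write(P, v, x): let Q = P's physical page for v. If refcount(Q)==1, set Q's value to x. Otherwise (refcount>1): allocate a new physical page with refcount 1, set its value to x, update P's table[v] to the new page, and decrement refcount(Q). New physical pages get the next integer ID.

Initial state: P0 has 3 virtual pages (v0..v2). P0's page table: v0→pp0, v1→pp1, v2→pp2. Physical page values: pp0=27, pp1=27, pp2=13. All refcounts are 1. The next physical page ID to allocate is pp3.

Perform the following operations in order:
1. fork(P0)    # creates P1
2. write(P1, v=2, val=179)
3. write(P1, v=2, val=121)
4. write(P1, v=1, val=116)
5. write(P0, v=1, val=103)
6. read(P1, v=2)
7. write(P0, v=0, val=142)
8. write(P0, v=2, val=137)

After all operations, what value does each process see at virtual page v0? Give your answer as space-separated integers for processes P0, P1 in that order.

Op 1: fork(P0) -> P1. 3 ppages; refcounts: pp0:2 pp1:2 pp2:2
Op 2: write(P1, v2, 179). refcount(pp2)=2>1 -> COPY to pp3. 4 ppages; refcounts: pp0:2 pp1:2 pp2:1 pp3:1
Op 3: write(P1, v2, 121). refcount(pp3)=1 -> write in place. 4 ppages; refcounts: pp0:2 pp1:2 pp2:1 pp3:1
Op 4: write(P1, v1, 116). refcount(pp1)=2>1 -> COPY to pp4. 5 ppages; refcounts: pp0:2 pp1:1 pp2:1 pp3:1 pp4:1
Op 5: write(P0, v1, 103). refcount(pp1)=1 -> write in place. 5 ppages; refcounts: pp0:2 pp1:1 pp2:1 pp3:1 pp4:1
Op 6: read(P1, v2) -> 121. No state change.
Op 7: write(P0, v0, 142). refcount(pp0)=2>1 -> COPY to pp5. 6 ppages; refcounts: pp0:1 pp1:1 pp2:1 pp3:1 pp4:1 pp5:1
Op 8: write(P0, v2, 137). refcount(pp2)=1 -> write in place. 6 ppages; refcounts: pp0:1 pp1:1 pp2:1 pp3:1 pp4:1 pp5:1
P0: v0 -> pp5 = 142
P1: v0 -> pp0 = 27

Answer: 142 27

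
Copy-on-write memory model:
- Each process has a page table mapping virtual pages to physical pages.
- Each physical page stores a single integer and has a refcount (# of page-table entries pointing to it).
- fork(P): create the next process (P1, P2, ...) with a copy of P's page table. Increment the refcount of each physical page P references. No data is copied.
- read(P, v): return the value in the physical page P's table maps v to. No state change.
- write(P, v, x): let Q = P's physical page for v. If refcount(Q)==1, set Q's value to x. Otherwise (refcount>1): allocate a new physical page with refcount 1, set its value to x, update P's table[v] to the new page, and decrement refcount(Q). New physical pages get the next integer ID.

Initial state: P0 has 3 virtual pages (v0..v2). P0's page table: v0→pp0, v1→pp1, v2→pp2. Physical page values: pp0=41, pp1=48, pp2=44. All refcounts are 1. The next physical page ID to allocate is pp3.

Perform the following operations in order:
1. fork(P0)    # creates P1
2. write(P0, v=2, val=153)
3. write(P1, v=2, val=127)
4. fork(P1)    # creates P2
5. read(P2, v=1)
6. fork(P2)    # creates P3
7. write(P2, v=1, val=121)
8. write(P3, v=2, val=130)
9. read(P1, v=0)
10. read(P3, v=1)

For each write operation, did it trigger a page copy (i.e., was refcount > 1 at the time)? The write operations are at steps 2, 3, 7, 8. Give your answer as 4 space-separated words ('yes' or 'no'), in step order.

Op 1: fork(P0) -> P1. 3 ppages; refcounts: pp0:2 pp1:2 pp2:2
Op 2: write(P0, v2, 153). refcount(pp2)=2>1 -> COPY to pp3. 4 ppages; refcounts: pp0:2 pp1:2 pp2:1 pp3:1
Op 3: write(P1, v2, 127). refcount(pp2)=1 -> write in place. 4 ppages; refcounts: pp0:2 pp1:2 pp2:1 pp3:1
Op 4: fork(P1) -> P2. 4 ppages; refcounts: pp0:3 pp1:3 pp2:2 pp3:1
Op 5: read(P2, v1) -> 48. No state change.
Op 6: fork(P2) -> P3. 4 ppages; refcounts: pp0:4 pp1:4 pp2:3 pp3:1
Op 7: write(P2, v1, 121). refcount(pp1)=4>1 -> COPY to pp4. 5 ppages; refcounts: pp0:4 pp1:3 pp2:3 pp3:1 pp4:1
Op 8: write(P3, v2, 130). refcount(pp2)=3>1 -> COPY to pp5. 6 ppages; refcounts: pp0:4 pp1:3 pp2:2 pp3:1 pp4:1 pp5:1
Op 9: read(P1, v0) -> 41. No state change.
Op 10: read(P3, v1) -> 48. No state change.

yes no yes yes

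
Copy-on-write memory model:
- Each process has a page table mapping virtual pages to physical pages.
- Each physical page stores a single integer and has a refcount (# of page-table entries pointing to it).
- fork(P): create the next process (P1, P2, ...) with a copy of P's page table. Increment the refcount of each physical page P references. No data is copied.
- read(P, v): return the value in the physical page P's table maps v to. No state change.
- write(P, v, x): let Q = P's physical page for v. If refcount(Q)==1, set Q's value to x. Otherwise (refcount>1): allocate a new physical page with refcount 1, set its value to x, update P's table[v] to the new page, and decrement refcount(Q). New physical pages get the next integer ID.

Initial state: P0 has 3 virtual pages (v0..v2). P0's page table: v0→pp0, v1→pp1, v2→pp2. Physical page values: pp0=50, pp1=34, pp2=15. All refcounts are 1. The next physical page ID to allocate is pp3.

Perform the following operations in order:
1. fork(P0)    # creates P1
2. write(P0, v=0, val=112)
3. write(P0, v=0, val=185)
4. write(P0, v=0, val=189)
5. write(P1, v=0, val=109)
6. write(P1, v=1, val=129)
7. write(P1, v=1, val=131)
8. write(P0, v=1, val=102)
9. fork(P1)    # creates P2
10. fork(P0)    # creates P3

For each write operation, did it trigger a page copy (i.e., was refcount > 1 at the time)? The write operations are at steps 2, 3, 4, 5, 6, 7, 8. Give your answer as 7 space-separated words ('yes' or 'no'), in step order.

Op 1: fork(P0) -> P1. 3 ppages; refcounts: pp0:2 pp1:2 pp2:2
Op 2: write(P0, v0, 112). refcount(pp0)=2>1 -> COPY to pp3. 4 ppages; refcounts: pp0:1 pp1:2 pp2:2 pp3:1
Op 3: write(P0, v0, 185). refcount(pp3)=1 -> write in place. 4 ppages; refcounts: pp0:1 pp1:2 pp2:2 pp3:1
Op 4: write(P0, v0, 189). refcount(pp3)=1 -> write in place. 4 ppages; refcounts: pp0:1 pp1:2 pp2:2 pp3:1
Op 5: write(P1, v0, 109). refcount(pp0)=1 -> write in place. 4 ppages; refcounts: pp0:1 pp1:2 pp2:2 pp3:1
Op 6: write(P1, v1, 129). refcount(pp1)=2>1 -> COPY to pp4. 5 ppages; refcounts: pp0:1 pp1:1 pp2:2 pp3:1 pp4:1
Op 7: write(P1, v1, 131). refcount(pp4)=1 -> write in place. 5 ppages; refcounts: pp0:1 pp1:1 pp2:2 pp3:1 pp4:1
Op 8: write(P0, v1, 102). refcount(pp1)=1 -> write in place. 5 ppages; refcounts: pp0:1 pp1:1 pp2:2 pp3:1 pp4:1
Op 9: fork(P1) -> P2. 5 ppages; refcounts: pp0:2 pp1:1 pp2:3 pp3:1 pp4:2
Op 10: fork(P0) -> P3. 5 ppages; refcounts: pp0:2 pp1:2 pp2:4 pp3:2 pp4:2

yes no no no yes no no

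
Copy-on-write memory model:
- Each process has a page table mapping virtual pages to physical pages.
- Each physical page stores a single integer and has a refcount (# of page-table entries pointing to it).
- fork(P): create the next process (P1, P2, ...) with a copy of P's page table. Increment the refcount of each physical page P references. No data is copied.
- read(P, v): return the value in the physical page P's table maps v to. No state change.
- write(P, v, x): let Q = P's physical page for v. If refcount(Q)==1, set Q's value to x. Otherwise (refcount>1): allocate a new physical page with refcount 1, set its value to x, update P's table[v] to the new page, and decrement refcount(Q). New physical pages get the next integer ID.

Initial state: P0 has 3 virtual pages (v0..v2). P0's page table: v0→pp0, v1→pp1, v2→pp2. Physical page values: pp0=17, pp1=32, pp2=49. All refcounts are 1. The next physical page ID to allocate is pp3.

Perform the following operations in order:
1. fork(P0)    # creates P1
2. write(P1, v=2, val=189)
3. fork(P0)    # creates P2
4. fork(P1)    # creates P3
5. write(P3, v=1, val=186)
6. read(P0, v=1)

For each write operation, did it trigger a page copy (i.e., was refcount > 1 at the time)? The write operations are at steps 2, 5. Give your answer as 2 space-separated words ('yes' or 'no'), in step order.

Op 1: fork(P0) -> P1. 3 ppages; refcounts: pp0:2 pp1:2 pp2:2
Op 2: write(P1, v2, 189). refcount(pp2)=2>1 -> COPY to pp3. 4 ppages; refcounts: pp0:2 pp1:2 pp2:1 pp3:1
Op 3: fork(P0) -> P2. 4 ppages; refcounts: pp0:3 pp1:3 pp2:2 pp3:1
Op 4: fork(P1) -> P3. 4 ppages; refcounts: pp0:4 pp1:4 pp2:2 pp3:2
Op 5: write(P3, v1, 186). refcount(pp1)=4>1 -> COPY to pp4. 5 ppages; refcounts: pp0:4 pp1:3 pp2:2 pp3:2 pp4:1
Op 6: read(P0, v1) -> 32. No state change.

yes yes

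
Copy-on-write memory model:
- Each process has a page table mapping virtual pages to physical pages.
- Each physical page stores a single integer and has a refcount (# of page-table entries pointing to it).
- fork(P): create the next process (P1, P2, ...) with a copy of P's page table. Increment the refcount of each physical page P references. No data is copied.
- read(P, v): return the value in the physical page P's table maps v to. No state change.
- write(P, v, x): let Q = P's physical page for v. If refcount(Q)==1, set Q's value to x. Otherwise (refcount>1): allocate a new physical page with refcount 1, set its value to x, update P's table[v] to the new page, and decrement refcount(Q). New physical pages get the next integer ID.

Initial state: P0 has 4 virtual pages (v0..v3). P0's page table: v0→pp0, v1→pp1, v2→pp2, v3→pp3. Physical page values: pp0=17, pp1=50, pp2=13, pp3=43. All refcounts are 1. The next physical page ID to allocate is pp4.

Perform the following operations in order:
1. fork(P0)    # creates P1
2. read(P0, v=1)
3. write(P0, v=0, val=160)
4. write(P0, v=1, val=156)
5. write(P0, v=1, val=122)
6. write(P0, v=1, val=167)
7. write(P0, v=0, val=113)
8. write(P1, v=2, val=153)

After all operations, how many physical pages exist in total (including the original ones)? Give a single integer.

Answer: 7

Derivation:
Op 1: fork(P0) -> P1. 4 ppages; refcounts: pp0:2 pp1:2 pp2:2 pp3:2
Op 2: read(P0, v1) -> 50. No state change.
Op 3: write(P0, v0, 160). refcount(pp0)=2>1 -> COPY to pp4. 5 ppages; refcounts: pp0:1 pp1:2 pp2:2 pp3:2 pp4:1
Op 4: write(P0, v1, 156). refcount(pp1)=2>1 -> COPY to pp5. 6 ppages; refcounts: pp0:1 pp1:1 pp2:2 pp3:2 pp4:1 pp5:1
Op 5: write(P0, v1, 122). refcount(pp5)=1 -> write in place. 6 ppages; refcounts: pp0:1 pp1:1 pp2:2 pp3:2 pp4:1 pp5:1
Op 6: write(P0, v1, 167). refcount(pp5)=1 -> write in place. 6 ppages; refcounts: pp0:1 pp1:1 pp2:2 pp3:2 pp4:1 pp5:1
Op 7: write(P0, v0, 113). refcount(pp4)=1 -> write in place. 6 ppages; refcounts: pp0:1 pp1:1 pp2:2 pp3:2 pp4:1 pp5:1
Op 8: write(P1, v2, 153). refcount(pp2)=2>1 -> COPY to pp6. 7 ppages; refcounts: pp0:1 pp1:1 pp2:1 pp3:2 pp4:1 pp5:1 pp6:1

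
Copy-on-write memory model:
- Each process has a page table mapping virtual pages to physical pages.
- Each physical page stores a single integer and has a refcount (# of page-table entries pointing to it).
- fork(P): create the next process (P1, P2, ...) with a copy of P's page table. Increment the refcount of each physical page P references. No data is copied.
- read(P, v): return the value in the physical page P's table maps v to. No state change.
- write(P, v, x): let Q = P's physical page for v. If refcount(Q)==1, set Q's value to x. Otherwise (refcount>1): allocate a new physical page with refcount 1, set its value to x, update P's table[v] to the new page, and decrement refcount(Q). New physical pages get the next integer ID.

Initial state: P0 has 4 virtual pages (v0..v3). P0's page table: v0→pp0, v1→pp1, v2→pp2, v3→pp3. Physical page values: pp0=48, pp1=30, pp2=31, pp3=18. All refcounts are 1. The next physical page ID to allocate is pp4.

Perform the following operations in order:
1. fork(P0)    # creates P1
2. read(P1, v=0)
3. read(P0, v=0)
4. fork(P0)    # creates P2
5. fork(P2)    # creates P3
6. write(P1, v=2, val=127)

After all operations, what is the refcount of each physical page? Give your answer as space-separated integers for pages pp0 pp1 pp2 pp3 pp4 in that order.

Op 1: fork(P0) -> P1. 4 ppages; refcounts: pp0:2 pp1:2 pp2:2 pp3:2
Op 2: read(P1, v0) -> 48. No state change.
Op 3: read(P0, v0) -> 48. No state change.
Op 4: fork(P0) -> P2. 4 ppages; refcounts: pp0:3 pp1:3 pp2:3 pp3:3
Op 5: fork(P2) -> P3. 4 ppages; refcounts: pp0:4 pp1:4 pp2:4 pp3:4
Op 6: write(P1, v2, 127). refcount(pp2)=4>1 -> COPY to pp4. 5 ppages; refcounts: pp0:4 pp1:4 pp2:3 pp3:4 pp4:1

Answer: 4 4 3 4 1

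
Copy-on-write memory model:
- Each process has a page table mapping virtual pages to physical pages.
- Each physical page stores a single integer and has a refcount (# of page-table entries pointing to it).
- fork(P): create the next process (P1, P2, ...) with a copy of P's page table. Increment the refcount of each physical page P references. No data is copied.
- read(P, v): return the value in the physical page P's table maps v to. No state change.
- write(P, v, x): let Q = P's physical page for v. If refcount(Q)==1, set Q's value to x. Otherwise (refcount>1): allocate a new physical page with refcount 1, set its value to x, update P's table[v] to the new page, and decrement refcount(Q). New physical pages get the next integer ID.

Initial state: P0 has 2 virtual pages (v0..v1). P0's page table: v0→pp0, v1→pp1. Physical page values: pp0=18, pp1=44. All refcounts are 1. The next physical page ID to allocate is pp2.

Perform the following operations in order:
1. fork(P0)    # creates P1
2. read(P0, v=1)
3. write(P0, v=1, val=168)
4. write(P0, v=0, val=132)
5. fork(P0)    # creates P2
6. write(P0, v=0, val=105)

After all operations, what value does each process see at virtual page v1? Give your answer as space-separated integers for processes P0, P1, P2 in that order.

Answer: 168 44 168

Derivation:
Op 1: fork(P0) -> P1. 2 ppages; refcounts: pp0:2 pp1:2
Op 2: read(P0, v1) -> 44. No state change.
Op 3: write(P0, v1, 168). refcount(pp1)=2>1 -> COPY to pp2. 3 ppages; refcounts: pp0:2 pp1:1 pp2:1
Op 4: write(P0, v0, 132). refcount(pp0)=2>1 -> COPY to pp3. 4 ppages; refcounts: pp0:1 pp1:1 pp2:1 pp3:1
Op 5: fork(P0) -> P2. 4 ppages; refcounts: pp0:1 pp1:1 pp2:2 pp3:2
Op 6: write(P0, v0, 105). refcount(pp3)=2>1 -> COPY to pp4. 5 ppages; refcounts: pp0:1 pp1:1 pp2:2 pp3:1 pp4:1
P0: v1 -> pp2 = 168
P1: v1 -> pp1 = 44
P2: v1 -> pp2 = 168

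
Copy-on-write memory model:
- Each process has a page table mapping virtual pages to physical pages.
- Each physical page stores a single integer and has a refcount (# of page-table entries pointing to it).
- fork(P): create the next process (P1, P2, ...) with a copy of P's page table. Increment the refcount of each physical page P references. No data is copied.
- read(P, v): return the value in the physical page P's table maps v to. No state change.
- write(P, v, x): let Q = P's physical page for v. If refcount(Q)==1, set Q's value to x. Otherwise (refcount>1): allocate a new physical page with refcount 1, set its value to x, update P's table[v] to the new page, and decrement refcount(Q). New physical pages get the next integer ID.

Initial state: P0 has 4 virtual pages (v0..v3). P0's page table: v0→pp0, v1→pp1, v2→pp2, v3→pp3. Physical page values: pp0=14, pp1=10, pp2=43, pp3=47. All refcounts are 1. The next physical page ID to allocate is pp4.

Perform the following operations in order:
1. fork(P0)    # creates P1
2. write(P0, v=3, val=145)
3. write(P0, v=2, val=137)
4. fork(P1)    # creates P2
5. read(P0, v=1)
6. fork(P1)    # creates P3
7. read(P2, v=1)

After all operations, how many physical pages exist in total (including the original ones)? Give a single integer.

Op 1: fork(P0) -> P1. 4 ppages; refcounts: pp0:2 pp1:2 pp2:2 pp3:2
Op 2: write(P0, v3, 145). refcount(pp3)=2>1 -> COPY to pp4. 5 ppages; refcounts: pp0:2 pp1:2 pp2:2 pp3:1 pp4:1
Op 3: write(P0, v2, 137). refcount(pp2)=2>1 -> COPY to pp5. 6 ppages; refcounts: pp0:2 pp1:2 pp2:1 pp3:1 pp4:1 pp5:1
Op 4: fork(P1) -> P2. 6 ppages; refcounts: pp0:3 pp1:3 pp2:2 pp3:2 pp4:1 pp5:1
Op 5: read(P0, v1) -> 10. No state change.
Op 6: fork(P1) -> P3. 6 ppages; refcounts: pp0:4 pp1:4 pp2:3 pp3:3 pp4:1 pp5:1
Op 7: read(P2, v1) -> 10. No state change.

Answer: 6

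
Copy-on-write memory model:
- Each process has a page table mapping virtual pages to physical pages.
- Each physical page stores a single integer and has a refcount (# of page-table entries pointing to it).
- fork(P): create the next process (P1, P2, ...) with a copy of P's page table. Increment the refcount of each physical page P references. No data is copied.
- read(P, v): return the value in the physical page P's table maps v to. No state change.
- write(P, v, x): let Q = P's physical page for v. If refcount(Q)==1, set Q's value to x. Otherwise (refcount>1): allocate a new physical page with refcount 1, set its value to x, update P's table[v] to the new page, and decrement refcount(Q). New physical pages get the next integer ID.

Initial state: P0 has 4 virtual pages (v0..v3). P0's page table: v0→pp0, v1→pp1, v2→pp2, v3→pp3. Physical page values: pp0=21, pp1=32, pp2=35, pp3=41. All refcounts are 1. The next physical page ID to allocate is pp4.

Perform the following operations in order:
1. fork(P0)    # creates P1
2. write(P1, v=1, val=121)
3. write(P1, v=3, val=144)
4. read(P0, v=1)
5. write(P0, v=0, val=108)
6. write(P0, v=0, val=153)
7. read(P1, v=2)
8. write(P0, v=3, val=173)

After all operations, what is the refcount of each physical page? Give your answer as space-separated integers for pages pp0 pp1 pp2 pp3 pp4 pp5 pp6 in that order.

Answer: 1 1 2 1 1 1 1

Derivation:
Op 1: fork(P0) -> P1. 4 ppages; refcounts: pp0:2 pp1:2 pp2:2 pp3:2
Op 2: write(P1, v1, 121). refcount(pp1)=2>1 -> COPY to pp4. 5 ppages; refcounts: pp0:2 pp1:1 pp2:2 pp3:2 pp4:1
Op 3: write(P1, v3, 144). refcount(pp3)=2>1 -> COPY to pp5. 6 ppages; refcounts: pp0:2 pp1:1 pp2:2 pp3:1 pp4:1 pp5:1
Op 4: read(P0, v1) -> 32. No state change.
Op 5: write(P0, v0, 108). refcount(pp0)=2>1 -> COPY to pp6. 7 ppages; refcounts: pp0:1 pp1:1 pp2:2 pp3:1 pp4:1 pp5:1 pp6:1
Op 6: write(P0, v0, 153). refcount(pp6)=1 -> write in place. 7 ppages; refcounts: pp0:1 pp1:1 pp2:2 pp3:1 pp4:1 pp5:1 pp6:1
Op 7: read(P1, v2) -> 35. No state change.
Op 8: write(P0, v3, 173). refcount(pp3)=1 -> write in place. 7 ppages; refcounts: pp0:1 pp1:1 pp2:2 pp3:1 pp4:1 pp5:1 pp6:1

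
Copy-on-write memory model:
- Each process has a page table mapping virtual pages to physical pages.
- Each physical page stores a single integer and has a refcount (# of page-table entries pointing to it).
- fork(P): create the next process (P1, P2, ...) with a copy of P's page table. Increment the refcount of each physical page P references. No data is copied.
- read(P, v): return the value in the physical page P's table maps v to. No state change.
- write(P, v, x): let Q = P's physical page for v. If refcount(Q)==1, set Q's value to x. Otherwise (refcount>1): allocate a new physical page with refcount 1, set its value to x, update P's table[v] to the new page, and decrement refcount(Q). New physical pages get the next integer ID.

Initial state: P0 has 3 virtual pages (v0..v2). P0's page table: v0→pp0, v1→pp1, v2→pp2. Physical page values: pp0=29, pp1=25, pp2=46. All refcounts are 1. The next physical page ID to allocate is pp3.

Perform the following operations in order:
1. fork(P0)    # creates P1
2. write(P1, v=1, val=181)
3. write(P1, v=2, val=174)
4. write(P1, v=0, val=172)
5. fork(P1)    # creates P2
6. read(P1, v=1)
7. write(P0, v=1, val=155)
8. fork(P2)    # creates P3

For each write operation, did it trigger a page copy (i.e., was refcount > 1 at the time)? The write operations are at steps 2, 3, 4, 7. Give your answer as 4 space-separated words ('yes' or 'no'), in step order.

Op 1: fork(P0) -> P1. 3 ppages; refcounts: pp0:2 pp1:2 pp2:2
Op 2: write(P1, v1, 181). refcount(pp1)=2>1 -> COPY to pp3. 4 ppages; refcounts: pp0:2 pp1:1 pp2:2 pp3:1
Op 3: write(P1, v2, 174). refcount(pp2)=2>1 -> COPY to pp4. 5 ppages; refcounts: pp0:2 pp1:1 pp2:1 pp3:1 pp4:1
Op 4: write(P1, v0, 172). refcount(pp0)=2>1 -> COPY to pp5. 6 ppages; refcounts: pp0:1 pp1:1 pp2:1 pp3:1 pp4:1 pp5:1
Op 5: fork(P1) -> P2. 6 ppages; refcounts: pp0:1 pp1:1 pp2:1 pp3:2 pp4:2 pp5:2
Op 6: read(P1, v1) -> 181. No state change.
Op 7: write(P0, v1, 155). refcount(pp1)=1 -> write in place. 6 ppages; refcounts: pp0:1 pp1:1 pp2:1 pp3:2 pp4:2 pp5:2
Op 8: fork(P2) -> P3. 6 ppages; refcounts: pp0:1 pp1:1 pp2:1 pp3:3 pp4:3 pp5:3

yes yes yes no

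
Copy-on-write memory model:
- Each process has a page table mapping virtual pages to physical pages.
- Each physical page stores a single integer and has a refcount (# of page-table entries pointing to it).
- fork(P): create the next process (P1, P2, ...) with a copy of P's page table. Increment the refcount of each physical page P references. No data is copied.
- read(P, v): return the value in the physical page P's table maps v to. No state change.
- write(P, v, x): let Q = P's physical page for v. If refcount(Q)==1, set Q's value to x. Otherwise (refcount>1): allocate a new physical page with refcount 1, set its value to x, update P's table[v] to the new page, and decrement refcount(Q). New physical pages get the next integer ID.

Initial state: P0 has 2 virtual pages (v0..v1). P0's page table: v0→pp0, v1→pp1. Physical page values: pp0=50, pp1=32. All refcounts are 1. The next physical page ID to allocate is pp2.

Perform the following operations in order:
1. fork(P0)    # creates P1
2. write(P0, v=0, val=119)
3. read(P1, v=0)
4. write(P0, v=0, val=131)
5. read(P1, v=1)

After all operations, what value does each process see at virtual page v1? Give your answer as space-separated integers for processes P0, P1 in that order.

Answer: 32 32

Derivation:
Op 1: fork(P0) -> P1. 2 ppages; refcounts: pp0:2 pp1:2
Op 2: write(P0, v0, 119). refcount(pp0)=2>1 -> COPY to pp2. 3 ppages; refcounts: pp0:1 pp1:2 pp2:1
Op 3: read(P1, v0) -> 50. No state change.
Op 4: write(P0, v0, 131). refcount(pp2)=1 -> write in place. 3 ppages; refcounts: pp0:1 pp1:2 pp2:1
Op 5: read(P1, v1) -> 32. No state change.
P0: v1 -> pp1 = 32
P1: v1 -> pp1 = 32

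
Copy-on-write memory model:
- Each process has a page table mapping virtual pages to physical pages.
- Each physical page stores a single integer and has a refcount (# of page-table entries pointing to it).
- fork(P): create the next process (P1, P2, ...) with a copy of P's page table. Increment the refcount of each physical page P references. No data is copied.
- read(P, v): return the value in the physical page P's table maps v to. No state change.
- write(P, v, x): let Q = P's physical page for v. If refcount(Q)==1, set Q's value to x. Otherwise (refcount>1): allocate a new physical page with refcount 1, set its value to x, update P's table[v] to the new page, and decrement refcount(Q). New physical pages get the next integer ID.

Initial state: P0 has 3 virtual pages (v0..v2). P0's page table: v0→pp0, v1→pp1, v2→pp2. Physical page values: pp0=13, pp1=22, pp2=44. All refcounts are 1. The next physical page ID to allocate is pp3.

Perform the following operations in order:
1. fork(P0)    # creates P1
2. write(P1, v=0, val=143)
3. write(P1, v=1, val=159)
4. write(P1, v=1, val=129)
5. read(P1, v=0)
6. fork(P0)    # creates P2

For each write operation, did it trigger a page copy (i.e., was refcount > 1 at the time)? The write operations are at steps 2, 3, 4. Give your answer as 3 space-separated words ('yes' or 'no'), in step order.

Op 1: fork(P0) -> P1. 3 ppages; refcounts: pp0:2 pp1:2 pp2:2
Op 2: write(P1, v0, 143). refcount(pp0)=2>1 -> COPY to pp3. 4 ppages; refcounts: pp0:1 pp1:2 pp2:2 pp3:1
Op 3: write(P1, v1, 159). refcount(pp1)=2>1 -> COPY to pp4. 5 ppages; refcounts: pp0:1 pp1:1 pp2:2 pp3:1 pp4:1
Op 4: write(P1, v1, 129). refcount(pp4)=1 -> write in place. 5 ppages; refcounts: pp0:1 pp1:1 pp2:2 pp3:1 pp4:1
Op 5: read(P1, v0) -> 143. No state change.
Op 6: fork(P0) -> P2. 5 ppages; refcounts: pp0:2 pp1:2 pp2:3 pp3:1 pp4:1

yes yes no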